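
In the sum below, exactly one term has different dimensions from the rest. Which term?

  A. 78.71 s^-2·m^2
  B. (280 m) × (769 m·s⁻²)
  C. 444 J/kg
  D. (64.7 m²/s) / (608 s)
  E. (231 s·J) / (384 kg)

E.

In SI base units:
  A. m²·s⁻²
  B. [m] · [m·s⁻²] = m²·s⁻²
  C. J·kg⁻¹ = N·m·kg⁻¹ = m²·s⁻²
  D. [m²·s⁻¹] / [s] = m²·s⁻²
  E. [kg·m²·s⁻¹] / [kg] = m²·s⁻¹
All reduce to m²·s⁻² except E., which is m²·s⁻¹.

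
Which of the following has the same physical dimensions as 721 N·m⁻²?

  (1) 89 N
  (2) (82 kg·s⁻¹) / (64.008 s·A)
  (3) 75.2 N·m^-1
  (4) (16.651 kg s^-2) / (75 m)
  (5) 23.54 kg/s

(4)

Reference: N·m⁻² = kg·m·s⁻²·m⁻² = kg·m⁻¹·s⁻².
Each option:
  (1) N = kg·m·s⁻²
  (2) [kg·s⁻¹] / [s·A] = kg·s⁻²·A⁻¹
  (3) N·m⁻¹ = kg·m·s⁻²·m⁻¹ = kg·s⁻²
  (4) [kg·s⁻²] / [m] = kg·m⁻¹·s⁻²  ← same
  (5) kg·s⁻¹
Only (4) matches kg·m⁻¹·s⁻².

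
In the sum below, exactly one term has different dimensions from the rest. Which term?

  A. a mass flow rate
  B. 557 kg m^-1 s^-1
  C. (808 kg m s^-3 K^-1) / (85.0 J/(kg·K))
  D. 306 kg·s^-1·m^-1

A.

Expand each in SI base units:
  A. [mass flow rate] = kg·s⁻¹
  B. kg·m⁻¹·s⁻¹
  C. [kg·m·s⁻³·K⁻¹] / [m²·s⁻²·K⁻¹] = kg·m⁻¹·s⁻¹
  D. kg·m⁻¹·s⁻¹
All reduce to kg·m⁻¹·s⁻¹ except A., which is kg·s⁻¹.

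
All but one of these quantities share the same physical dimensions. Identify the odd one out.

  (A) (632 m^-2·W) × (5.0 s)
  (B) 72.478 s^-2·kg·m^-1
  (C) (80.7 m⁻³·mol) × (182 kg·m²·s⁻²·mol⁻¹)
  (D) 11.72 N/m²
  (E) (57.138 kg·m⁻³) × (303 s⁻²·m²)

Expand each in SI base units:
  (A) [kg·s⁻³] · [s] = kg·s⁻²
  (B) kg·m⁻¹·s⁻²
  (C) [m⁻³·mol] · [kg·m²·s⁻²·mol⁻¹] = kg·m⁻¹·s⁻²
  (D) N·m⁻² = kg·m·s⁻²·m⁻² = kg·m⁻¹·s⁻²
  (E) [kg·m⁻³] · [m²·s⁻²] = kg·m⁻¹·s⁻²
All reduce to kg·m⁻¹·s⁻² except (A), which is kg·s⁻².

(A)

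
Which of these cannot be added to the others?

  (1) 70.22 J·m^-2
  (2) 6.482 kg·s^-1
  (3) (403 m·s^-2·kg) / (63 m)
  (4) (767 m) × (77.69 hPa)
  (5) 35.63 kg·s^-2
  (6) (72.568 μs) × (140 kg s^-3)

Work out the base dimensions of each:
  (1) J·m⁻² = N·m·m⁻² = kg·s⁻²
  (2) kg·s⁻¹
  (3) [kg·m·s⁻²] / [m] = kg·s⁻²
  (4) [m] · [kg·m⁻¹·s⁻²] = kg·s⁻²
  (5) kg·s⁻²
  (6) [s] · [kg·s⁻³] = kg·s⁻²
All reduce to kg·s⁻² except (2), which is kg·s⁻¹.

(2)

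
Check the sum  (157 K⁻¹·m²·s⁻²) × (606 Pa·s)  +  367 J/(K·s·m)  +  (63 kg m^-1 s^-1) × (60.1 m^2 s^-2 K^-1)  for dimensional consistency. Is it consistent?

Yes

Dimensions:
  (157 K⁻¹·m²·s⁻²) × (606 Pa·s):  [m²·s⁻²·K⁻¹] · [kg·m⁻¹·s⁻¹] = kg·m·s⁻³·K⁻¹
  367 J/(K·s·m):  J·s⁻¹·m⁻¹·K⁻¹ = N·m·s⁻¹·m⁻¹·K⁻¹ = kg·m·s⁻³·K⁻¹
  (63 kg m^-1 s^-1) × (60.1 m^2 s^-2 K^-1):  [kg·m⁻¹·s⁻¹] · [m²·s⁻²·K⁻¹] = kg·m·s⁻³·K⁻¹
Every term reduces to kg·m·s⁻³·K⁻¹.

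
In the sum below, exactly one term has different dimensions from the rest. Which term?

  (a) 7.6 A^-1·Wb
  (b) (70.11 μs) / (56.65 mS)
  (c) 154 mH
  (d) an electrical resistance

(d)

Work out the base dimensions of each:
  (a) Wb·A⁻¹ = V·s·A⁻¹ = kg·m²·s⁻²·A⁻²
  (b) [s] / [kg⁻¹·m⁻²·s³·A²] = kg·m²·s⁻²·A⁻²
  (c) H = V·s·A⁻¹ = kg·m²·s⁻²·A⁻²
  (d) [electrical resistance] = kg·m²·s⁻³·A⁻²
All reduce to kg·m²·s⁻²·A⁻² except (d), which is kg·m²·s⁻³·A⁻².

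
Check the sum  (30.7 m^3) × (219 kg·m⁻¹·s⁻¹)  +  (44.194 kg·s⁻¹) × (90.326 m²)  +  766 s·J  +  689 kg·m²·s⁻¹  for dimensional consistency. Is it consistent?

Expand each in SI base units:
  (30.7 m^3) × (219 kg·m⁻¹·s⁻¹):  [m³] · [kg·m⁻¹·s⁻¹] = kg·m²·s⁻¹
  (44.194 kg·s⁻¹) × (90.326 m²):  [kg·s⁻¹] · [m²] = kg·m²·s⁻¹
  766 s·J:  J·s = N·m·s = kg·m²·s⁻¹
  689 kg·m²·s⁻¹:  kg·m²·s⁻¹
Every term reduces to kg·m²·s⁻¹.

Yes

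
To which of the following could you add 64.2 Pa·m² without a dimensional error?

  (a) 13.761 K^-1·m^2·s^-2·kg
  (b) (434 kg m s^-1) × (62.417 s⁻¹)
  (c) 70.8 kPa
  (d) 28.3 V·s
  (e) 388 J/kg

(b)

Reference: Pa·m² = N·m⁻²·m² = kg·m·s⁻².
Each option:
  (a) kg·m²·s⁻²·K⁻¹
  (b) [kg·m·s⁻¹] · [s⁻¹] = kg·m·s⁻²  ← same
  (c) Pa = N·m⁻² = kg·m⁻¹·s⁻²
  (d) V·s = J·C⁻¹·s = kg·m²·s⁻²·A⁻¹
  (e) J·kg⁻¹ = N·m·kg⁻¹ = m²·s⁻²
Only (b) matches kg·m·s⁻².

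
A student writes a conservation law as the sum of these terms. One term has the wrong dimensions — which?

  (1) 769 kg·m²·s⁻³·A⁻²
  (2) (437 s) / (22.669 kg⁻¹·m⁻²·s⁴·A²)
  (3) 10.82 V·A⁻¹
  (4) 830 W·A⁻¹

(4)

Reduce each to base SI dimensions:
  (1) kg·m²·s⁻³·A⁻²
  (2) [s] / [kg⁻¹·m⁻²·s⁴·A²] = kg·m²·s⁻³·A⁻²
  (3) V·A⁻¹ = J·C⁻¹·A⁻¹ = kg·m²·s⁻³·A⁻²
  (4) W·A⁻¹ = J·s⁻¹·A⁻¹ = kg·m²·s⁻³·A⁻¹
All reduce to kg·m²·s⁻³·A⁻² except (4), which is kg·m²·s⁻³·A⁻¹.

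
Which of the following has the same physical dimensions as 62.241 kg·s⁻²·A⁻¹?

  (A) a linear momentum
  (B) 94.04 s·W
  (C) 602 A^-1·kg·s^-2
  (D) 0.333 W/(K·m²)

Reference: kg·s⁻²·A⁻¹.
Each option:
  (A) [linear momentum] = kg·m·s⁻¹
  (B) W·s = J·s⁻¹·s = kg·m²·s⁻²
  (C) kg·s⁻²·A⁻¹  ← same
  (D) W·m⁻²·K⁻¹ = J·s⁻¹·m⁻²·K⁻¹ = kg·s⁻³·K⁻¹
Only (C) matches kg·s⁻²·A⁻¹.

(C)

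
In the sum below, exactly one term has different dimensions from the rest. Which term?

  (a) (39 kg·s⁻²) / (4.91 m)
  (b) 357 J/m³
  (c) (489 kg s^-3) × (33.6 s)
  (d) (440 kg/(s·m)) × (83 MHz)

Dimensions:
  (a) [kg·s⁻²] / [m] = kg·m⁻¹·s⁻²
  (b) J·m⁻³ = N·m·m⁻³ = kg·m⁻¹·s⁻²
  (c) [kg·s⁻³] · [s] = kg·s⁻²
  (d) [kg·m⁻¹·s⁻¹] · [s⁻¹] = kg·m⁻¹·s⁻²
All reduce to kg·m⁻¹·s⁻² except (c), which is kg·s⁻².

(c)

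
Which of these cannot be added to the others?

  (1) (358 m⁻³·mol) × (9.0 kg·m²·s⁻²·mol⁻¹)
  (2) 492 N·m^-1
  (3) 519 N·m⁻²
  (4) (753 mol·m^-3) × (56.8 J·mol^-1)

Reduce each to base SI dimensions:
  (1) [m⁻³·mol] · [kg·m²·s⁻²·mol⁻¹] = kg·m⁻¹·s⁻²
  (2) N·m⁻¹ = kg·m·s⁻²·m⁻¹ = kg·s⁻²
  (3) N·m⁻² = kg·m·s⁻²·m⁻² = kg·m⁻¹·s⁻²
  (4) [m⁻³·mol] · [kg·m²·s⁻²·mol⁻¹] = kg·m⁻¹·s⁻²
All reduce to kg·m⁻¹·s⁻² except (2), which is kg·s⁻².

(2)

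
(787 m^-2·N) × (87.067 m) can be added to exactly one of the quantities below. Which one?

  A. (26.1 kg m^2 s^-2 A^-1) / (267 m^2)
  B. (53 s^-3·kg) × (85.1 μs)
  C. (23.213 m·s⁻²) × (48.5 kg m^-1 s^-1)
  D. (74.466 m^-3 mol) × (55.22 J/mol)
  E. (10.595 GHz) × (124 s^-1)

B.

Reference: [kg·m⁻¹·s⁻²] · [m] = kg·s⁻².
Each option:
  A. [kg·m²·s⁻²·A⁻¹] / [m²] = kg·s⁻²·A⁻¹
  B. [kg·s⁻³] · [s] = kg·s⁻²  ← same
  C. [m·s⁻²] · [kg·m⁻¹·s⁻¹] = kg·s⁻³
  D. [m⁻³·mol] · [kg·m²·s⁻²·mol⁻¹] = kg·m⁻¹·s⁻²
  E. [s⁻¹] · [s⁻¹] = s⁻²
Only B. matches kg·s⁻².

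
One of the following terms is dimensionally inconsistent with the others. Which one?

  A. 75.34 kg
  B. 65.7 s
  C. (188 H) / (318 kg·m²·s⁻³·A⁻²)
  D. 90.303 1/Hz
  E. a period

A.

Reduce each to base SI dimensions:
  A. kg
  B. s
  C. [kg·m²·s⁻²·A⁻²] / [kg·m²·s⁻³·A⁻²] = s
  D. Hz⁻¹ = (s⁻¹)⁻¹ = s
  E. [period] = s
All reduce to s except A., which is kg.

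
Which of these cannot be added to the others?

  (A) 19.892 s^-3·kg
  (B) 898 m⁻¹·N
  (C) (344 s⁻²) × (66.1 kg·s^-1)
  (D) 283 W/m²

Reduce each to base SI dimensions:
  (A) kg·s⁻³
  (B) N·m⁻¹ = kg·m·s⁻²·m⁻¹ = kg·s⁻²
  (C) [s⁻²] · [kg·s⁻¹] = kg·s⁻³
  (D) W·m⁻² = J·s⁻¹·m⁻² = kg·s⁻³
All reduce to kg·s⁻³ except (B), which is kg·s⁻².

(B)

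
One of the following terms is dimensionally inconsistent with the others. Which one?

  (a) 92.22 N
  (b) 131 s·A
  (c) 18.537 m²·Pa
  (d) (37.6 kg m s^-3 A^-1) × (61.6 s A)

Work out the base dimensions of each:
  (a) N = kg·m·s⁻²
  (b) s·A
  (c) Pa·m² = N·m⁻²·m² = kg·m·s⁻²
  (d) [kg·m·s⁻³·A⁻¹] · [s·A] = kg·m·s⁻²
All reduce to kg·m·s⁻² except (b), which is s·A.

(b)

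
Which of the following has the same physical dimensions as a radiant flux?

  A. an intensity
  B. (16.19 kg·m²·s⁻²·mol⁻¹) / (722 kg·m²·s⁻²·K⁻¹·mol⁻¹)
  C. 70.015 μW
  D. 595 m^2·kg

C.

Reference: [radiant flux] = kg·m²·s⁻³.
Each option:
  A. [intensity] = kg·s⁻³
  B. [kg·m²·s⁻²·mol⁻¹] / [kg·m²·s⁻²·K⁻¹·mol⁻¹] = K
  C. W = J·s⁻¹ = kg·m²·s⁻³  ← same
  D. kg·m²
Only C. matches kg·m²·s⁻³.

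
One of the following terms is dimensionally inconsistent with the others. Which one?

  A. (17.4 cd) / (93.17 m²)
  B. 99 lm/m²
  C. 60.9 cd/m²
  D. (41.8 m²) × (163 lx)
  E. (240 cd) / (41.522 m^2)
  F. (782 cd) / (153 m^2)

D.

In SI base units:
  A. [cd] / [m²] = m⁻²·cd
  B. lm·m⁻² = cd·m⁻² = m⁻²·cd
  C. cd·m⁻² = m⁻²·cd
  D. [m²] · [m⁻²·cd] = cd
  E. [cd] / [m²] = m⁻²·cd
  F. [cd] / [m²] = m⁻²·cd
All reduce to m⁻²·cd except D., which is cd.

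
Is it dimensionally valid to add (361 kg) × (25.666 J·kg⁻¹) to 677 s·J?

No

In SI base units:
  (361 kg) × (25.666 J·kg⁻¹):  [kg] · [m²·s⁻²] = kg·m²·s⁻²
  677 s·J:  J·s = N·m·s = kg·m²·s⁻¹
kg·m²·s⁻² ≠ kg·m²·s⁻¹, so they cannot be added.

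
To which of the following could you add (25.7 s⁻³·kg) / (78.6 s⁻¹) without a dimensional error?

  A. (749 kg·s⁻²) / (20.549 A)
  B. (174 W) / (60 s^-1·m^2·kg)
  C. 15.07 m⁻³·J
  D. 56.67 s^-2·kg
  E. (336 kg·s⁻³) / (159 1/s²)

D.

Reference: [kg·s⁻³] / [s⁻¹] = kg·s⁻².
Each option:
  A. [kg·s⁻²] / [A] = kg·s⁻²·A⁻¹
  B. [kg·m²·s⁻³] / [kg·m²·s⁻¹] = s⁻²
  C. J·m⁻³ = N·m·m⁻³ = kg·m⁻¹·s⁻²
  D. kg·s⁻²  ← same
  E. [kg·s⁻³] / [s⁻²] = kg·s⁻¹
Only D. matches kg·s⁻².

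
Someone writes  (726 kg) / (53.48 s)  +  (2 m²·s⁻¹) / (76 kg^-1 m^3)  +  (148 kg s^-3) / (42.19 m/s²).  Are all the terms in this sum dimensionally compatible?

No

Reduce each to base SI dimensions:
  (726 kg) / (53.48 s):  [kg] / [s] = kg·s⁻¹
  (2 m²·s⁻¹) / (76 kg^-1 m^3):  [m²·s⁻¹] / [kg⁻¹·m³] = kg·m⁻¹·s⁻¹
  (148 kg s^-3) / (42.19 m/s²):  [kg·s⁻³] / [m·s⁻²] = kg·m⁻¹·s⁻¹
The terms do not share a single dimension (kg·m⁻¹·s⁻¹ vs kg·s⁻¹).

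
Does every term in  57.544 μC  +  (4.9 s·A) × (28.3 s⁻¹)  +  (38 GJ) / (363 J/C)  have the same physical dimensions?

No

Dimensions:
  57.544 μC:  C = s·A
  (4.9 s·A) × (28.3 s⁻¹):  [s·A] · [s⁻¹] = A
  (38 GJ) / (363 J/C):  [kg·m²·s⁻²] / [kg·m²·s⁻³·A⁻¹] = s·A
The terms do not share a single dimension (A vs s·A).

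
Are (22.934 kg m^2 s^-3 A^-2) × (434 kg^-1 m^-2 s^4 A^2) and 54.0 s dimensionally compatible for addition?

Yes

Expand each in SI base units:
  (22.934 kg m^2 s^-3 A^-2) × (434 kg^-1 m^-2 s^4 A^2):  [kg·m²·s⁻³·A⁻²] · [kg⁻¹·m⁻²·s⁴·A²] = s
  54.0 s:  s
Both are s, so they have the same dimensions and can be added.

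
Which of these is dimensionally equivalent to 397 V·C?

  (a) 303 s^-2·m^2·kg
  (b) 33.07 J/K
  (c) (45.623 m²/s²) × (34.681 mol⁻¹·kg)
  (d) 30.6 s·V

Reference: C·V = s·A·J·C⁻¹ = kg·m²·s⁻².
Each option:
  (a) kg·m²·s⁻²  ← same
  (b) J·K⁻¹ = N·m·K⁻¹ = kg·m²·s⁻²·K⁻¹
  (c) [m²·s⁻²] · [kg·mol⁻¹] = kg·m²·s⁻²·mol⁻¹
  (d) V·s = J·C⁻¹·s = kg·m²·s⁻²·A⁻¹
Only (a) matches kg·m²·s⁻².

(a)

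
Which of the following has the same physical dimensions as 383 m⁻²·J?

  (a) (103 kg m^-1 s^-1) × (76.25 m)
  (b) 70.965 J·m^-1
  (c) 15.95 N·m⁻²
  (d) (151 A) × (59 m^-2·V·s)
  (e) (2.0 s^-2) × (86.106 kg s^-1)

(d)

Reference: J·m⁻² = N·m·m⁻² = kg·s⁻².
Each option:
  (a) [kg·m⁻¹·s⁻¹] · [m] = kg·s⁻¹
  (b) J·m⁻¹ = N·m·m⁻¹ = kg·m·s⁻²
  (c) N·m⁻² = kg·m·s⁻²·m⁻² = kg·m⁻¹·s⁻²
  (d) [A] · [kg·s⁻²·A⁻¹] = kg·s⁻²  ← same
  (e) [s⁻²] · [kg·s⁻¹] = kg·s⁻³
Only (d) matches kg·s⁻².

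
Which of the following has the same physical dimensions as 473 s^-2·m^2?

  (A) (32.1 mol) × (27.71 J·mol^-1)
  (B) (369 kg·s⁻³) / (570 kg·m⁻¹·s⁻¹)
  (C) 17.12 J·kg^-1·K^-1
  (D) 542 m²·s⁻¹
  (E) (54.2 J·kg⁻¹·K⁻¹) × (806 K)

(E)

Reference: m²·s⁻².
Each option:
  (A) [mol] · [kg·m²·s⁻²·mol⁻¹] = kg·m²·s⁻²
  (B) [kg·s⁻³] / [kg·m⁻¹·s⁻¹] = m·s⁻²
  (C) J·kg⁻¹·K⁻¹ = N·m·kg⁻¹·K⁻¹ = m²·s⁻²·K⁻¹
  (D) m²·s⁻¹
  (E) [m²·s⁻²·K⁻¹] · [K] = m²·s⁻²  ← same
Only (E) matches m²·s⁻².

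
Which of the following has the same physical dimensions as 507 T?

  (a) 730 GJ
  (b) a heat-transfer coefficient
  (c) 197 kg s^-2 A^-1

(c)

Reference: T = Wb·m⁻² = kg·s⁻²·A⁻¹.
Each option:
  (a) J = N·m = kg·m²·s⁻²
  (b) [heat-transfer coefficient] = kg·s⁻³·K⁻¹
  (c) kg·s⁻²·A⁻¹  ← same
Only (c) matches kg·s⁻²·A⁻¹.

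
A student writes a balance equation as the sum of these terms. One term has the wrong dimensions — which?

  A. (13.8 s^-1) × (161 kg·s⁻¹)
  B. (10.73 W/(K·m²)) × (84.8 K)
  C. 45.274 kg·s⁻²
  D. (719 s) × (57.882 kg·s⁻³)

B.

Dimensions:
  A. [s⁻¹] · [kg·s⁻¹] = kg·s⁻²
  B. [kg·s⁻³·K⁻¹] · [K] = kg·s⁻³
  C. kg·s⁻²
  D. [s] · [kg·s⁻³] = kg·s⁻²
All reduce to kg·s⁻² except B., which is kg·s⁻³.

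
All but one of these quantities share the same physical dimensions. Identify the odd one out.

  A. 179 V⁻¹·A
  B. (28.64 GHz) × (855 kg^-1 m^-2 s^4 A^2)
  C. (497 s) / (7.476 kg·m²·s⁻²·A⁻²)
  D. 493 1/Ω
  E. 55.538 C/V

Work out the base dimensions of each:
  A. A·V⁻¹ = A·(J·C⁻¹)⁻¹ = kg⁻¹·m⁻²·s³·A²
  B. [s⁻¹] · [kg⁻¹·m⁻²·s⁴·A²] = kg⁻¹·m⁻²·s³·A²
  C. [s] / [kg·m²·s⁻²·A⁻²] = kg⁻¹·m⁻²·s³·A²
  D. Ω⁻¹ = (V·A⁻¹)⁻¹ = kg⁻¹·m⁻²·s³·A²
  E. C·V⁻¹ = s·A·(J·C⁻¹)⁻¹ = kg⁻¹·m⁻²·s⁴·A²
All reduce to kg⁻¹·m⁻²·s³·A² except E., which is kg⁻¹·m⁻²·s⁴·A².

E.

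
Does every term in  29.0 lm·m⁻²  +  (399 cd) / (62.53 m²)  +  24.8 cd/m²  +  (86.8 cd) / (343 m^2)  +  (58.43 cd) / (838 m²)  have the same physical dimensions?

Yes

Work out the base dimensions of each:
  29.0 lm·m⁻²:  lm·m⁻² = cd·m⁻² = m⁻²·cd
  (399 cd) / (62.53 m²):  [cd] / [m²] = m⁻²·cd
  24.8 cd/m²:  cd·m⁻² = m⁻²·cd
  (86.8 cd) / (343 m^2):  [cd] / [m²] = m⁻²·cd
  (58.43 cd) / (838 m²):  [cd] / [m²] = m⁻²·cd
Every term reduces to m⁻²·cd.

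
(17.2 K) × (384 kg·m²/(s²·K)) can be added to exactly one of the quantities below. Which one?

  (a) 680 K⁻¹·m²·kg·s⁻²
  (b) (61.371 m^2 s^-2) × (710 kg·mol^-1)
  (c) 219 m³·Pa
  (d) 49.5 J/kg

(c)

Reference: [K] · [kg·m²·s⁻²·K⁻¹] = kg·m²·s⁻².
Each option:
  (a) kg·m²·s⁻²·K⁻¹
  (b) [m²·s⁻²] · [kg·mol⁻¹] = kg·m²·s⁻²·mol⁻¹
  (c) Pa·m³ = N·m⁻²·m³ = kg·m²·s⁻²  ← same
  (d) J·kg⁻¹ = N·m·kg⁻¹ = m²·s⁻²
Only (c) matches kg·m²·s⁻².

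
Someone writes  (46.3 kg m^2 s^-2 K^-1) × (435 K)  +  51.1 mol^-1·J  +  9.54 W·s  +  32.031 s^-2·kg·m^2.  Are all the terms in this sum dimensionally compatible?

No

Dimensions:
  (46.3 kg m^2 s^-2 K^-1) × (435 K):  [kg·m²·s⁻²·K⁻¹] · [K] = kg·m²·s⁻²
  51.1 mol^-1·J:  J·mol⁻¹ = N·m·mol⁻¹ = kg·m²·s⁻²·mol⁻¹
  9.54 W·s:  W·s = J·s⁻¹·s = kg·m²·s⁻²
  32.031 s^-2·kg·m^2:  kg·m²·s⁻²
The terms do not share a single dimension (kg·m²·s⁻² vs kg·m²·s⁻²·mol⁻¹).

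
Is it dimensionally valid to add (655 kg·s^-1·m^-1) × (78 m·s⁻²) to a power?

No

In SI base units:
  (655 kg·s^-1·m^-1) × (78 m·s⁻²):  [kg·m⁻¹·s⁻¹] · [m·s⁻²] = kg·s⁻³
  a power:  [power] = kg·m²·s⁻³
kg·s⁻³ ≠ kg·m²·s⁻³, so they cannot be added.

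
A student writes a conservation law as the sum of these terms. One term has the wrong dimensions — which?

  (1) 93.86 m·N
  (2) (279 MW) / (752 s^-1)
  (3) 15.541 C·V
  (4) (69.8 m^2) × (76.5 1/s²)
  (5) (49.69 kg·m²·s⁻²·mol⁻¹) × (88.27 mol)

(4)

Dimensions:
  (1) N·m = kg·m·s⁻²·m = kg·m²·s⁻²
  (2) [kg·m²·s⁻³] / [s⁻¹] = kg·m²·s⁻²
  (3) C·V = s·A·J·C⁻¹ = kg·m²·s⁻²
  (4) [m²] · [s⁻²] = m²·s⁻²
  (5) [kg·m²·s⁻²·mol⁻¹] · [mol] = kg·m²·s⁻²
All reduce to kg·m²·s⁻² except (4), which is m²·s⁻².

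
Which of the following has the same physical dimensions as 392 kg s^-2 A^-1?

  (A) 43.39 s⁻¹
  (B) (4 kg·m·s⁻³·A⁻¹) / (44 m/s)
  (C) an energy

Reference: kg·s⁻²·A⁻¹.
Each option:
  (A) s⁻¹
  (B) [kg·m·s⁻³·A⁻¹] / [m·s⁻¹] = kg·s⁻²·A⁻¹  ← same
  (C) [energy] = kg·m²·s⁻²
Only (B) matches kg·s⁻²·A⁻¹.

(B)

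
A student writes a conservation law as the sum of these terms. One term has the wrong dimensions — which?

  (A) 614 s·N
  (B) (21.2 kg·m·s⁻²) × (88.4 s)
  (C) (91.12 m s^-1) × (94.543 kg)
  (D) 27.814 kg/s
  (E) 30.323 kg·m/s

(D)

Reduce each to base SI dimensions:
  (A) N·s = kg·m·s⁻²·s = kg·m·s⁻¹
  (B) [kg·m·s⁻²] · [s] = kg·m·s⁻¹
  (C) [m·s⁻¹] · [kg] = kg·m·s⁻¹
  (D) kg·s⁻¹
  (E) kg·m·s⁻¹
All reduce to kg·m·s⁻¹ except (D), which is kg·s⁻¹.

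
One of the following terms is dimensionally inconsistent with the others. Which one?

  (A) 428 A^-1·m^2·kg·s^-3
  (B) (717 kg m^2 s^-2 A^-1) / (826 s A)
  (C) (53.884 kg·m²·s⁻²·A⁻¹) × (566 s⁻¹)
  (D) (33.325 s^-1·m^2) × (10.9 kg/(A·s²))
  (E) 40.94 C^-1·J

Reduce each to base SI dimensions:
  (A) kg·m²·s⁻³·A⁻¹
  (B) [kg·m²·s⁻²·A⁻¹] / [s·A] = kg·m²·s⁻³·A⁻²
  (C) [kg·m²·s⁻²·A⁻¹] · [s⁻¹] = kg·m²·s⁻³·A⁻¹
  (D) [m²·s⁻¹] · [kg·s⁻²·A⁻¹] = kg·m²·s⁻³·A⁻¹
  (E) J·C⁻¹ = N·m·(s·A)⁻¹ = kg·m²·s⁻³·A⁻¹
All reduce to kg·m²·s⁻³·A⁻¹ except (B), which is kg·m²·s⁻³·A⁻².

(B)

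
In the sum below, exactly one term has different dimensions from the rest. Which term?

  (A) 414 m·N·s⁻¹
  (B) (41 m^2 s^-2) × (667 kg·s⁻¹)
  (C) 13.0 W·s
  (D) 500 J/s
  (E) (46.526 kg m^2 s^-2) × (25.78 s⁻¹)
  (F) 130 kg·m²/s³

Dimensions:
  (A) N·m·s⁻¹ = kg·m·s⁻²·m·s⁻¹ = kg·m²·s⁻³
  (B) [m²·s⁻²] · [kg·s⁻¹] = kg·m²·s⁻³
  (C) W·s = J·s⁻¹·s = kg·m²·s⁻²
  (D) J·s⁻¹ = N·m·s⁻¹ = kg·m²·s⁻³
  (E) [kg·m²·s⁻²] · [s⁻¹] = kg·m²·s⁻³
  (F) kg·m²·s⁻³
All reduce to kg·m²·s⁻³ except (C), which is kg·m²·s⁻².

(C)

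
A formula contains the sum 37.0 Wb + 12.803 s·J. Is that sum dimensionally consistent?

No

Expand each in SI base units:
  37.0 Wb:  Wb = V·s = kg·m²·s⁻²·A⁻¹
  12.803 s·J:  J·s = N·m·s = kg·m²·s⁻¹
kg·m²·s⁻²·A⁻¹ ≠ kg·m²·s⁻¹, so they cannot be added.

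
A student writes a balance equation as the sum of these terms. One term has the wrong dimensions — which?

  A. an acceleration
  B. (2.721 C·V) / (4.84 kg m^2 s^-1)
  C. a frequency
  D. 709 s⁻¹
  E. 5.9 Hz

A.

In SI base units:
  A. [acceleration] = m·s⁻²
  B. [kg·m²·s⁻²] / [kg·m²·s⁻¹] = s⁻¹
  C. [frequency] = s⁻¹
  D. s⁻¹
  E. Hz = s⁻¹
All reduce to s⁻¹ except A., which is m·s⁻².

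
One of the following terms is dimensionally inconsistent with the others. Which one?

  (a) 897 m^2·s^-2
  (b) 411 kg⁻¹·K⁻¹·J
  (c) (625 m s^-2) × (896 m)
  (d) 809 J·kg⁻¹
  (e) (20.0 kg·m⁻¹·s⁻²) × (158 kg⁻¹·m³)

(b)

Dimensions:
  (a) m²·s⁻²
  (b) J·kg⁻¹·K⁻¹ = N·m·kg⁻¹·K⁻¹ = m²·s⁻²·K⁻¹
  (c) [m·s⁻²] · [m] = m²·s⁻²
  (d) J·kg⁻¹ = N·m·kg⁻¹ = m²·s⁻²
  (e) [kg·m⁻¹·s⁻²] · [kg⁻¹·m³] = m²·s⁻²
All reduce to m²·s⁻² except (b), which is m²·s⁻²·K⁻¹.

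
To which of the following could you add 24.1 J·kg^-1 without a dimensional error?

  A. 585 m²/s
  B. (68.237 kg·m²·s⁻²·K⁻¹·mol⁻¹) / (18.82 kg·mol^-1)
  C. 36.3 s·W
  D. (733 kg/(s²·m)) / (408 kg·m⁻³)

D.

Reference: J·kg⁻¹ = N·m·kg⁻¹ = m²·s⁻².
Each option:
  A. m²·s⁻¹
  B. [kg·m²·s⁻²·K⁻¹·mol⁻¹] / [kg·mol⁻¹] = m²·s⁻²·K⁻¹
  C. W·s = J·s⁻¹·s = kg·m²·s⁻²
  D. [kg·m⁻¹·s⁻²] / [kg·m⁻³] = m²·s⁻²  ← same
Only D. matches m²·s⁻².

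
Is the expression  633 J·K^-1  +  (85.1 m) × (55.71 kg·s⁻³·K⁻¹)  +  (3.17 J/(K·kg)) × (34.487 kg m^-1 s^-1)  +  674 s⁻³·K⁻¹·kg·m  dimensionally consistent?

No

Reduce each to base SI dimensions:
  633 J·K^-1:  J·K⁻¹ = N·m·K⁻¹ = kg·m²·s⁻²·K⁻¹
  (85.1 m) × (55.71 kg·s⁻³·K⁻¹):  [m] · [kg·s⁻³·K⁻¹] = kg·m·s⁻³·K⁻¹
  (3.17 J/(K·kg)) × (34.487 kg m^-1 s^-1):  [m²·s⁻²·K⁻¹] · [kg·m⁻¹·s⁻¹] = kg·m·s⁻³·K⁻¹
  674 s⁻³·K⁻¹·kg·m:  kg·m·s⁻³·K⁻¹
The terms do not share a single dimension (kg·m²·s⁻²·K⁻¹ vs kg·m·s⁻³·K⁻¹).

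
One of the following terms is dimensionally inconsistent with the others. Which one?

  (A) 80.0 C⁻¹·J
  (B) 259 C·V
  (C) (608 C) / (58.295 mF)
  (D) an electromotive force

(B)

Reduce each to base SI dimensions:
  (A) J·C⁻¹ = N·m·(s·A)⁻¹ = kg·m²·s⁻³·A⁻¹
  (B) C·V = s·A·J·C⁻¹ = kg·m²·s⁻²
  (C) [s·A] / [kg⁻¹·m⁻²·s⁴·A²] = kg·m²·s⁻³·A⁻¹
  (D) [electromotive force] = kg·m²·s⁻³·A⁻¹
All reduce to kg·m²·s⁻³·A⁻¹ except (B), which is kg·m²·s⁻².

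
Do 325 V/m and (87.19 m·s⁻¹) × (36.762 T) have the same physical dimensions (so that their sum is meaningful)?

Reduce each to base SI dimensions:
  325 V/m:  V·m⁻¹ = J·C⁻¹·m⁻¹ = kg·m·s⁻³·A⁻¹
  (87.19 m·s⁻¹) × (36.762 T):  [m·s⁻¹] · [kg·s⁻²·A⁻¹] = kg·m·s⁻³·A⁻¹
Both are kg·m·s⁻³·A⁻¹, so they have the same dimensions and can be added.

Yes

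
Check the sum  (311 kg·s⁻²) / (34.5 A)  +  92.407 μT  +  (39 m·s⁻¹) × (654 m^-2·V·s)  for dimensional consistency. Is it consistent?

Work out the base dimensions of each:
  (311 kg·s⁻²) / (34.5 A):  [kg·s⁻²] / [A] = kg·s⁻²·A⁻¹
  92.407 μT:  T = Wb·m⁻² = kg·s⁻²·A⁻¹
  (39 m·s⁻¹) × (654 m^-2·V·s):  [m·s⁻¹] · [kg·s⁻²·A⁻¹] = kg·m·s⁻³·A⁻¹
The terms do not share a single dimension (kg·m·s⁻³·A⁻¹ vs kg·s⁻²·A⁻¹).

No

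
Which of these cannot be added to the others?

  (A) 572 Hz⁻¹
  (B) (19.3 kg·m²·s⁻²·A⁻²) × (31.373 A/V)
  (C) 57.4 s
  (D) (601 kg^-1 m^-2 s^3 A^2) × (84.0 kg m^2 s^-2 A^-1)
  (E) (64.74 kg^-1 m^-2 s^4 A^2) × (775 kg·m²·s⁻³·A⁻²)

(D)

In SI base units:
  (A) Hz⁻¹ = (s⁻¹)⁻¹ = s
  (B) [kg·m²·s⁻²·A⁻²] · [kg⁻¹·m⁻²·s³·A²] = s
  (C) s
  (D) [kg⁻¹·m⁻²·s³·A²] · [kg·m²·s⁻²·A⁻¹] = s·A
  (E) [kg⁻¹·m⁻²·s⁴·A²] · [kg·m²·s⁻³·A⁻²] = s
All reduce to s except (D), which is s·A.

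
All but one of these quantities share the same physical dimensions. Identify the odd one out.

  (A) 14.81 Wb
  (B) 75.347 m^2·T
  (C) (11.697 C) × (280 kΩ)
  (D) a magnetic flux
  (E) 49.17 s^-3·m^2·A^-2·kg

(E)

In SI base units:
  (A) Wb = V·s = kg·m²·s⁻²·A⁻¹
  (B) T·m² = Wb·m⁻²·m² = kg·m²·s⁻²·A⁻¹
  (C) [s·A] · [kg·m²·s⁻³·A⁻²] = kg·m²·s⁻²·A⁻¹
  (D) [magnetic flux] = kg·m²·s⁻²·A⁻¹
  (E) kg·m²·s⁻³·A⁻²
All reduce to kg·m²·s⁻²·A⁻¹ except (E), which is kg·m²·s⁻³·A⁻².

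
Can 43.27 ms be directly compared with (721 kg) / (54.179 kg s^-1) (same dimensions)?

In SI base units:
  43.27 ms:  s
  (721 kg) / (54.179 kg s^-1):  [kg] / [kg·s⁻¹] = s
Both are s, so they have the same dimensions and can be added.

Yes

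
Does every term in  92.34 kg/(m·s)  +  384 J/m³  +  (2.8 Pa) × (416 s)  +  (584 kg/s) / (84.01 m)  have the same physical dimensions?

No

Expand each in SI base units:
  92.34 kg/(m·s):  kg·m⁻¹·s⁻¹
  384 J/m³:  J·m⁻³ = N·m·m⁻³ = kg·m⁻¹·s⁻²
  (2.8 Pa) × (416 s):  [kg·m⁻¹·s⁻²] · [s] = kg·m⁻¹·s⁻¹
  (584 kg/s) / (84.01 m):  [kg·s⁻¹] / [m] = kg·m⁻¹·s⁻¹
The terms do not share a single dimension (kg·m⁻¹·s⁻² vs kg·m⁻¹·s⁻¹).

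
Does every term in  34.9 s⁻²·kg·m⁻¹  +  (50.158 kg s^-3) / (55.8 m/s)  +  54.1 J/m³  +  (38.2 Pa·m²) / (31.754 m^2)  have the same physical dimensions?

Work out the base dimensions of each:
  34.9 s⁻²·kg·m⁻¹:  kg·m⁻¹·s⁻²
  (50.158 kg s^-3) / (55.8 m/s):  [kg·s⁻³] / [m·s⁻¹] = kg·m⁻¹·s⁻²
  54.1 J/m³:  J·m⁻³ = N·m·m⁻³ = kg·m⁻¹·s⁻²
  (38.2 Pa·m²) / (31.754 m^2):  [kg·m·s⁻²] / [m²] = kg·m⁻¹·s⁻²
Every term reduces to kg·m⁻¹·s⁻².

Yes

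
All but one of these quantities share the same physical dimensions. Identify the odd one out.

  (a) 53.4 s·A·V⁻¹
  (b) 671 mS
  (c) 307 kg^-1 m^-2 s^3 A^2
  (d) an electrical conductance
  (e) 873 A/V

Reduce each to base SI dimensions:
  (a) A·s·V⁻¹ = A·s·(J·C⁻¹)⁻¹ = kg⁻¹·m⁻²·s⁴·A²
  (b) S = Ω⁻¹ = kg⁻¹·m⁻²·s³·A²
  (c) kg⁻¹·m⁻²·s³·A²
  (d) [electrical conductance] = kg⁻¹·m⁻²·s³·A²
  (e) A·V⁻¹ = A·(J·C⁻¹)⁻¹ = kg⁻¹·m⁻²·s³·A²
All reduce to kg⁻¹·m⁻²·s³·A² except (a), which is kg⁻¹·m⁻²·s⁴·A².

(a)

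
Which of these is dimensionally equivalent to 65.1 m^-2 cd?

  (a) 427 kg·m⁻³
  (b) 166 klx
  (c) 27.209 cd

(b)

Reference: m⁻²·cd.
Each option:
  (a) kg·m⁻³
  (b) lx = lm·m⁻² = m⁻²·cd  ← same
  (c) cd
Only (b) matches m⁻²·cd.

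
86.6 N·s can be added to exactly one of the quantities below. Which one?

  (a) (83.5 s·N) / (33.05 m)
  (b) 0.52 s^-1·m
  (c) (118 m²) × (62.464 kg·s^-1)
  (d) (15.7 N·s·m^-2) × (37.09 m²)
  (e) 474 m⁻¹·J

Reference: N·s = kg·m·s⁻²·s = kg·m·s⁻¹.
Each option:
  (a) [kg·m·s⁻¹] / [m] = kg·s⁻¹
  (b) m·s⁻¹
  (c) [m²] · [kg·s⁻¹] = kg·m²·s⁻¹
  (d) [kg·m⁻¹·s⁻¹] · [m²] = kg·m·s⁻¹  ← same
  (e) J·m⁻¹ = N·m·m⁻¹ = kg·m·s⁻²
Only (d) matches kg·m·s⁻¹.

(d)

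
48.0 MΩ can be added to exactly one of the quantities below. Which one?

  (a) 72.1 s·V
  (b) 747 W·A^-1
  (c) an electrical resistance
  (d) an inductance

Reference: Ω = V·A⁻¹ = kg·m²·s⁻³·A⁻².
Each option:
  (a) V·s = J·C⁻¹·s = kg·m²·s⁻²·A⁻¹
  (b) W·A⁻¹ = J·s⁻¹·A⁻¹ = kg·m²·s⁻³·A⁻¹
  (c) [electrical resistance] = kg·m²·s⁻³·A⁻²  ← same
  (d) [inductance] = kg·m²·s⁻²·A⁻²
Only (c) matches kg·m²·s⁻³·A⁻².

(c)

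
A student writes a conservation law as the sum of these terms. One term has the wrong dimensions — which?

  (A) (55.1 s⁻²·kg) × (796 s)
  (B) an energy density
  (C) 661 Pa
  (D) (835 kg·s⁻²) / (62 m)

In SI base units:
  (A) [kg·s⁻²] · [s] = kg·s⁻¹
  (B) [energy density] = kg·m⁻¹·s⁻²
  (C) Pa = N·m⁻² = kg·m⁻¹·s⁻²
  (D) [kg·s⁻²] / [m] = kg·m⁻¹·s⁻²
All reduce to kg·m⁻¹·s⁻² except (A), which is kg·s⁻¹.

(A)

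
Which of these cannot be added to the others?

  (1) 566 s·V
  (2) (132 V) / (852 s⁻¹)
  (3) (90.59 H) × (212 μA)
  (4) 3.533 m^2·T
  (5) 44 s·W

Work out the base dimensions of each:
  (1) V·s = J·C⁻¹·s = kg·m²·s⁻²·A⁻¹
  (2) [kg·m²·s⁻³·A⁻¹] / [s⁻¹] = kg·m²·s⁻²·A⁻¹
  (3) [kg·m²·s⁻²·A⁻²] · [A] = kg·m²·s⁻²·A⁻¹
  (4) T·m² = Wb·m⁻²·m² = kg·m²·s⁻²·A⁻¹
  (5) W·s = J·s⁻¹·s = kg·m²·s⁻²
All reduce to kg·m²·s⁻²·A⁻¹ except (5), which is kg·m²·s⁻².

(5)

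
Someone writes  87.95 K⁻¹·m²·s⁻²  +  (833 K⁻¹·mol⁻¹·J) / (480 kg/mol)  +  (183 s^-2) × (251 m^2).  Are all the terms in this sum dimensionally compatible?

No

Dimensions:
  87.95 K⁻¹·m²·s⁻²:  m²·s⁻²·K⁻¹
  (833 K⁻¹·mol⁻¹·J) / (480 kg/mol):  [kg·m²·s⁻²·K⁻¹·mol⁻¹] / [kg·mol⁻¹] = m²·s⁻²·K⁻¹
  (183 s^-2) × (251 m^2):  [s⁻²] · [m²] = m²·s⁻²
The terms do not share a single dimension (m²·s⁻² vs m²·s⁻²·K⁻¹).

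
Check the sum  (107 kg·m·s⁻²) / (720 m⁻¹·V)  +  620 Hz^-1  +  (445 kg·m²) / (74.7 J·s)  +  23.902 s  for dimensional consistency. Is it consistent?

No

Dimensions:
  (107 kg·m·s⁻²) / (720 m⁻¹·V):  [kg·m·s⁻²] / [kg·m·s⁻³·A⁻¹] = s·A
  620 Hz^-1:  Hz⁻¹ = (s⁻¹)⁻¹ = s
  (445 kg·m²) / (74.7 J·s):  [kg·m²] / [kg·m²·s⁻¹] = s
  23.902 s:  s
The terms do not share a single dimension (s vs s·A).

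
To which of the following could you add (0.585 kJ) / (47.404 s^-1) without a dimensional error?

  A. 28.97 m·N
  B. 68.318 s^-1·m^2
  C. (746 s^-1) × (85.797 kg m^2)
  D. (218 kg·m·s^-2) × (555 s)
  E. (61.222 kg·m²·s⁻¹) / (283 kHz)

C.

Reference: [kg·m²·s⁻²] / [s⁻¹] = kg·m²·s⁻¹.
Each option:
  A. N·m = kg·m·s⁻²·m = kg·m²·s⁻²
  B. m²·s⁻¹
  C. [s⁻¹] · [kg·m²] = kg·m²·s⁻¹  ← same
  D. [kg·m·s⁻²] · [s] = kg·m·s⁻¹
  E. [kg·m²·s⁻¹] / [s⁻¹] = kg·m²
Only C. matches kg·m²·s⁻¹.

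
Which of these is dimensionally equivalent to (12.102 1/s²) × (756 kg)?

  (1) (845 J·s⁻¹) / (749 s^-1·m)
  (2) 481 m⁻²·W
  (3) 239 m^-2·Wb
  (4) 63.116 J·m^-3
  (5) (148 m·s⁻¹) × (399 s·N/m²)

Reference: [s⁻²] · [kg] = kg·s⁻².
Each option:
  (1) [kg·m²·s⁻³] / [m·s⁻¹] = kg·m·s⁻²
  (2) W·m⁻² = J·s⁻¹·m⁻² = kg·s⁻³
  (3) Wb·m⁻² = V·s·m⁻² = kg·s⁻²·A⁻¹
  (4) J·m⁻³ = N·m·m⁻³ = kg·m⁻¹·s⁻²
  (5) [m·s⁻¹] · [kg·m⁻¹·s⁻¹] = kg·s⁻²  ← same
Only (5) matches kg·s⁻².

(5)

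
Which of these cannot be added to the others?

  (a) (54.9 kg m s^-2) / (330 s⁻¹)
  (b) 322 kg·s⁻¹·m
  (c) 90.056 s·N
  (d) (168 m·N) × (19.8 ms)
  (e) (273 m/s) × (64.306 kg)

(d)

Reduce each to base SI dimensions:
  (a) [kg·m·s⁻²] / [s⁻¹] = kg·m·s⁻¹
  (b) kg·m·s⁻¹
  (c) N·s = kg·m·s⁻²·s = kg·m·s⁻¹
  (d) [kg·m²·s⁻²] · [s] = kg·m²·s⁻¹
  (e) [m·s⁻¹] · [kg] = kg·m·s⁻¹
All reduce to kg·m·s⁻¹ except (d), which is kg·m²·s⁻¹.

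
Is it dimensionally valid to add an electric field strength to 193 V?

Expand each in SI base units:
  an electric field strength:  [electric field strength] = kg·m·s⁻³·A⁻¹
  193 V:  V = J·C⁻¹ = kg·m²·s⁻³·A⁻¹
kg·m·s⁻³·A⁻¹ ≠ kg·m²·s⁻³·A⁻¹, so they cannot be added.

No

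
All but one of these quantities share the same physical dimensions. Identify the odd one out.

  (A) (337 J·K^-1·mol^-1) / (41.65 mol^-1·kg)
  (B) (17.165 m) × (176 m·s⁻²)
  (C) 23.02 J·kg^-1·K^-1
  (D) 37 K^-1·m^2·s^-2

In SI base units:
  (A) [kg·m²·s⁻²·K⁻¹·mol⁻¹] / [kg·mol⁻¹] = m²·s⁻²·K⁻¹
  (B) [m] · [m·s⁻²] = m²·s⁻²
  (C) J·kg⁻¹·K⁻¹ = N·m·kg⁻¹·K⁻¹ = m²·s⁻²·K⁻¹
  (D) m²·s⁻²·K⁻¹
All reduce to m²·s⁻²·K⁻¹ except (B), which is m²·s⁻².

(B)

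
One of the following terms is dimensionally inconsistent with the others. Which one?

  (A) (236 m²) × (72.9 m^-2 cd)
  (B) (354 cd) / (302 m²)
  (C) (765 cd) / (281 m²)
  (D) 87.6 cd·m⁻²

Expand each in SI base units:
  (A) [m²] · [m⁻²·cd] = cd
  (B) [cd] / [m²] = m⁻²·cd
  (C) [cd] / [m²] = m⁻²·cd
  (D) cd·m⁻² = m⁻²·cd
All reduce to m⁻²·cd except (A), which is cd.

(A)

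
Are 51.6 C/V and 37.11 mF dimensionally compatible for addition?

Dimensions:
  51.6 C/V:  C·V⁻¹ = s·A·(J·C⁻¹)⁻¹ = kg⁻¹·m⁻²·s⁴·A²
  37.11 mF:  F = C·V⁻¹ = kg⁻¹·m⁻²·s⁴·A²
Both are kg⁻¹·m⁻²·s⁴·A², so they have the same dimensions and can be added.

Yes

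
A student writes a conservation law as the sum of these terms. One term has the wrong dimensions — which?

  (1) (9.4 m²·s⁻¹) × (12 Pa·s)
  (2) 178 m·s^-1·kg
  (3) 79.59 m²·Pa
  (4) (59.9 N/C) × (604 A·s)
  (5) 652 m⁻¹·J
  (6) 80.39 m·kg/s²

Expand each in SI base units:
  (1) [m²·s⁻¹] · [kg·m⁻¹·s⁻¹] = kg·m·s⁻²
  (2) kg·m·s⁻¹
  (3) Pa·m² = N·m⁻²·m² = kg·m·s⁻²
  (4) [kg·m·s⁻³·A⁻¹] · [s·A] = kg·m·s⁻²
  (5) J·m⁻¹ = N·m·m⁻¹ = kg·m·s⁻²
  (6) kg·m·s⁻²
All reduce to kg·m·s⁻² except (2), which is kg·m·s⁻¹.

(2)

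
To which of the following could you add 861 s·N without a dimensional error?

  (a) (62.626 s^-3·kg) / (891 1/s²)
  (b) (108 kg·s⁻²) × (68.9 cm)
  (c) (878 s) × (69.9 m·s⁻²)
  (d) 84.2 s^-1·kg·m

Reference: N·s = kg·m·s⁻²·s = kg·m·s⁻¹.
Each option:
  (a) [kg·s⁻³] / [s⁻²] = kg·s⁻¹
  (b) [kg·s⁻²] · [m] = kg·m·s⁻²
  (c) [s] · [m·s⁻²] = m·s⁻¹
  (d) kg·m·s⁻¹  ← same
Only (d) matches kg·m·s⁻¹.

(d)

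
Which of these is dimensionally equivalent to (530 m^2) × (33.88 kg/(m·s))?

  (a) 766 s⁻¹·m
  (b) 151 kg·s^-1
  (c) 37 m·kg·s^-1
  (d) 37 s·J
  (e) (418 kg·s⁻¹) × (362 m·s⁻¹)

(c)

Reference: [m²] · [kg·m⁻¹·s⁻¹] = kg·m·s⁻¹.
Each option:
  (a) m·s⁻¹
  (b) kg·s⁻¹
  (c) kg·m·s⁻¹  ← same
  (d) J·s = N·m·s = kg·m²·s⁻¹
  (e) [kg·s⁻¹] · [m·s⁻¹] = kg·m·s⁻²
Only (c) matches kg·m·s⁻¹.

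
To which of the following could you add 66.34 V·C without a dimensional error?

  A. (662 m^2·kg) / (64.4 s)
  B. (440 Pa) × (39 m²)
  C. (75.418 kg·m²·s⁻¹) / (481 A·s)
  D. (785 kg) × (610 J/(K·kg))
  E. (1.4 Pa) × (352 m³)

Reference: C·V = s·A·J·C⁻¹ = kg·m²·s⁻².
Each option:
  A. [kg·m²] / [s] = kg·m²·s⁻¹
  B. [kg·m⁻¹·s⁻²] · [m²] = kg·m·s⁻²
  C. [kg·m²·s⁻¹] / [s·A] = kg·m²·s⁻²·A⁻¹
  D. [kg] · [m²·s⁻²·K⁻¹] = kg·m²·s⁻²·K⁻¹
  E. [kg·m⁻¹·s⁻²] · [m³] = kg·m²·s⁻²  ← same
Only E. matches kg·m²·s⁻².

E.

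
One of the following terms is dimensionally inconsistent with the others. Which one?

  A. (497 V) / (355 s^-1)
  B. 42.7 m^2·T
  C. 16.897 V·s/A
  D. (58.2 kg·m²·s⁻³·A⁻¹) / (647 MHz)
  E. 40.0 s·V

C.

Expand each in SI base units:
  A. [kg·m²·s⁻³·A⁻¹] / [s⁻¹] = kg·m²·s⁻²·A⁻¹
  B. T·m² = Wb·m⁻²·m² = kg·m²·s⁻²·A⁻¹
  C. V·s·A⁻¹ = J·C⁻¹·s·A⁻¹ = kg·m²·s⁻²·A⁻²
  D. [kg·m²·s⁻³·A⁻¹] / [s⁻¹] = kg·m²·s⁻²·A⁻¹
  E. V·s = J·C⁻¹·s = kg·m²·s⁻²·A⁻¹
All reduce to kg·m²·s⁻²·A⁻¹ except C., which is kg·m²·s⁻²·A⁻².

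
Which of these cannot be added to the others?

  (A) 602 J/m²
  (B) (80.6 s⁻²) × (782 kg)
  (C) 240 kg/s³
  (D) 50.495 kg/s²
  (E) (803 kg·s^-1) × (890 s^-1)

In SI base units:
  (A) J·m⁻² = N·m·m⁻² = kg·s⁻²
  (B) [s⁻²] · [kg] = kg·s⁻²
  (C) kg·s⁻³
  (D) kg·s⁻²
  (E) [kg·s⁻¹] · [s⁻¹] = kg·s⁻²
All reduce to kg·s⁻² except (C), which is kg·s⁻³.

(C)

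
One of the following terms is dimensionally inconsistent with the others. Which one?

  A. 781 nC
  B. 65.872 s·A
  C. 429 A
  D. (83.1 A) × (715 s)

In SI base units:
  A. C = s·A
  B. A·s = s·A
  C. A
  D. [A] · [s] = s·A
All reduce to s·A except C., which is A.

C.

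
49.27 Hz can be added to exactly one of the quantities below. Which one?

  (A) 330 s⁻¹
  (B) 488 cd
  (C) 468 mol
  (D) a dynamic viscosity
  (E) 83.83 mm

(A)

Reference: Hz = s⁻¹.
Each option:
  (A) s⁻¹  ← same
  (B) cd
  (C) mol
  (D) [dynamic viscosity] = kg·m⁻¹·s⁻¹
  (E) m
Only (A) matches s⁻¹.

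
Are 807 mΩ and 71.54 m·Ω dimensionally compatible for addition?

In SI base units:
  807 mΩ:  Ω = V·A⁻¹ = kg·m²·s⁻³·A⁻²
  71.54 m·Ω:  Ω·m = V·A⁻¹·m = kg·m³·s⁻³·A⁻²
kg·m²·s⁻³·A⁻² ≠ kg·m³·s⁻³·A⁻², so they cannot be added.

No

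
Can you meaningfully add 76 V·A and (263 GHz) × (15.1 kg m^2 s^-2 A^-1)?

Reduce each to base SI dimensions:
  76 V·A:  V·A = J·C⁻¹·A = kg·m²·s⁻³
  (263 GHz) × (15.1 kg m^2 s^-2 A^-1):  [s⁻¹] · [kg·m²·s⁻²·A⁻¹] = kg·m²·s⁻³·A⁻¹
kg·m²·s⁻³ ≠ kg·m²·s⁻³·A⁻¹, so they cannot be added.

No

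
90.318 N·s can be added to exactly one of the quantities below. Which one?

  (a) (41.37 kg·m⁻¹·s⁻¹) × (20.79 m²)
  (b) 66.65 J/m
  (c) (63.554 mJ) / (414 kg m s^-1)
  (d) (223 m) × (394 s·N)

(a)

Reference: N·s = kg·m·s⁻²·s = kg·m·s⁻¹.
Each option:
  (a) [kg·m⁻¹·s⁻¹] · [m²] = kg·m·s⁻¹  ← same
  (b) J·m⁻¹ = N·m·m⁻¹ = kg·m·s⁻²
  (c) [kg·m²·s⁻²] / [kg·m·s⁻¹] = m·s⁻¹
  (d) [m] · [kg·m·s⁻¹] = kg·m²·s⁻¹
Only (a) matches kg·m·s⁻¹.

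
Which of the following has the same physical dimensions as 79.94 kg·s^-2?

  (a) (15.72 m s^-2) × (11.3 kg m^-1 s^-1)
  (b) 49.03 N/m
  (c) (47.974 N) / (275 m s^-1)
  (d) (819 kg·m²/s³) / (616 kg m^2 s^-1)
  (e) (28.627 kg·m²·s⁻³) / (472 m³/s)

Reference: kg·s⁻².
Each option:
  (a) [m·s⁻²] · [kg·m⁻¹·s⁻¹] = kg·s⁻³
  (b) N·m⁻¹ = kg·m·s⁻²·m⁻¹ = kg·s⁻²  ← same
  (c) [kg·m·s⁻²] / [m·s⁻¹] = kg·s⁻¹
  (d) [kg·m²·s⁻³] / [kg·m²·s⁻¹] = s⁻²
  (e) [kg·m²·s⁻³] / [m³·s⁻¹] = kg·m⁻¹·s⁻²
Only (b) matches kg·s⁻².

(b)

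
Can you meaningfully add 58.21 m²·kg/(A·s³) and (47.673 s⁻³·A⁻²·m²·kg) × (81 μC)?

Work out the base dimensions of each:
  58.21 m²·kg/(A·s³):  kg·m²·s⁻³·A⁻¹
  (47.673 s⁻³·A⁻²·m²·kg) × (81 μC):  [kg·m²·s⁻³·A⁻²] · [s·A] = kg·m²·s⁻²·A⁻¹
kg·m²·s⁻³·A⁻¹ ≠ kg·m²·s⁻²·A⁻¹, so they cannot be added.

No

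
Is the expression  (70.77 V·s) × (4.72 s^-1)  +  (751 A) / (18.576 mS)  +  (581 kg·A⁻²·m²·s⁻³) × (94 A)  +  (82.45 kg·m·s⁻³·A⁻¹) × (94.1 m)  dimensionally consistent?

Yes

Expand each in SI base units:
  (70.77 V·s) × (4.72 s^-1):  [kg·m²·s⁻²·A⁻¹] · [s⁻¹] = kg·m²·s⁻³·A⁻¹
  (751 A) / (18.576 mS):  [A] / [kg⁻¹·m⁻²·s³·A²] = kg·m²·s⁻³·A⁻¹
  (581 kg·A⁻²·m²·s⁻³) × (94 A):  [kg·m²·s⁻³·A⁻²] · [A] = kg·m²·s⁻³·A⁻¹
  (82.45 kg·m·s⁻³·A⁻¹) × (94.1 m):  [kg·m·s⁻³·A⁻¹] · [m] = kg·m²·s⁻³·A⁻¹
Every term reduces to kg·m²·s⁻³·A⁻¹.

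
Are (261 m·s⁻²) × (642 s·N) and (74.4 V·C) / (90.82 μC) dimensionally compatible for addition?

No

Work out the base dimensions of each:
  (261 m·s⁻²) × (642 s·N):  [m·s⁻²] · [kg·m·s⁻¹] = kg·m²·s⁻³
  (74.4 V·C) / (90.82 μC):  [kg·m²·s⁻²] / [s·A] = kg·m²·s⁻³·A⁻¹
kg·m²·s⁻³ ≠ kg·m²·s⁻³·A⁻¹, so they cannot be added.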